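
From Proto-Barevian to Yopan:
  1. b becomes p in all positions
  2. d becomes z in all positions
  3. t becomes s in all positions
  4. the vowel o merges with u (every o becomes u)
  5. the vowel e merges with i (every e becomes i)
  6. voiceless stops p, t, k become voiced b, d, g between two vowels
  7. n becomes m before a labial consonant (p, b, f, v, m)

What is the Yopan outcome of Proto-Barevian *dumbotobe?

zumpusubi

Yopan: *dumbotobe > dumpotope > zumpotope > zumposope > zumpusupe > zumpusupi > zumpusubi  (by unconditioned shift, unconditioned shift, unconditioned shift, vowel merger, vowel merger, intervocalic voicing)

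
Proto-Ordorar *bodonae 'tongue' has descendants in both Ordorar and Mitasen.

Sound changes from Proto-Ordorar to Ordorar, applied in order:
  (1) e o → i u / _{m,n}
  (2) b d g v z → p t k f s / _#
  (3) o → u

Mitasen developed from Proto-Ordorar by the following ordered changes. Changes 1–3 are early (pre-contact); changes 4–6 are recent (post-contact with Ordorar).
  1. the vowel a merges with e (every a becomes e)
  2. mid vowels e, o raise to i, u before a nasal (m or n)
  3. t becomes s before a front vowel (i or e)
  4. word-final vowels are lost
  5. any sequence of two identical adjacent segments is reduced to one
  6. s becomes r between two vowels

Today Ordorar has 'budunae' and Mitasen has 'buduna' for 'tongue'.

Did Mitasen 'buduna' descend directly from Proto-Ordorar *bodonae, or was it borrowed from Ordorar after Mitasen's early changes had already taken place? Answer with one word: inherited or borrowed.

If inherited, *bodonae would pass through all of Mitasen's changes:
Mitasen: *bodonae
  bodonae → bodonee   [vowel merger]
  bodonee → bodunee   [pre-nasal raising]
  bodunee (rule 3 does not apply)
  bodunee → bodune   [apocope]
  bodune (rule 5 does not apply)
  bodune (rule 6 does not apply)
  giving Mitasen bodune.
If borrowed from Ordorar 'budunae' after the early changes, it would undergo only the recent ones:
  rule 4 (apocope): budunae → buduna
  rule 5 (degemination): no change (buduna)
  rule 6 (rhotacism): no change (buduna)
  ⇒ as a loan: buduna
Mitasen 'buduna' matches the loan outcome 'buduna', not the inherited 'bodune' — it skipped the early Mitasen changes, so it was borrowed from Ordorar.

borrowed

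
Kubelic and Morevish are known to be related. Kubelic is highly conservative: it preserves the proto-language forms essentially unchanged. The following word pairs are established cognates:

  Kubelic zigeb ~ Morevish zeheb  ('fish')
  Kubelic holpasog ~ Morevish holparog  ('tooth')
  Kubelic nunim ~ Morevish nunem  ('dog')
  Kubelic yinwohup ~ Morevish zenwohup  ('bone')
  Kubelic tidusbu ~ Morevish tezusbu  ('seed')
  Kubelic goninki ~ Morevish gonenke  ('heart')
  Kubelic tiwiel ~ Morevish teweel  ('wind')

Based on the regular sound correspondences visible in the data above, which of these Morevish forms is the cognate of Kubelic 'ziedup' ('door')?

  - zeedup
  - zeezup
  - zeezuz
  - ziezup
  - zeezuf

zeezup

tiwiel ~ teweel — Kubelic i corresponds to Morevish e after a consonant, before a front vowel.
tidusbu ~ tezusbu — Kubelic d corresponds to Morevish z between vowels (before a back vowel).
Applying these to Kubelic 'ziedup':
  ziedup → zeedup   (i→e after a consonant, before a front vowel)
  zeedup → zeezup   (d→z between vowels (before a back vowel))
So the Morevish cognate is 'zeezup'.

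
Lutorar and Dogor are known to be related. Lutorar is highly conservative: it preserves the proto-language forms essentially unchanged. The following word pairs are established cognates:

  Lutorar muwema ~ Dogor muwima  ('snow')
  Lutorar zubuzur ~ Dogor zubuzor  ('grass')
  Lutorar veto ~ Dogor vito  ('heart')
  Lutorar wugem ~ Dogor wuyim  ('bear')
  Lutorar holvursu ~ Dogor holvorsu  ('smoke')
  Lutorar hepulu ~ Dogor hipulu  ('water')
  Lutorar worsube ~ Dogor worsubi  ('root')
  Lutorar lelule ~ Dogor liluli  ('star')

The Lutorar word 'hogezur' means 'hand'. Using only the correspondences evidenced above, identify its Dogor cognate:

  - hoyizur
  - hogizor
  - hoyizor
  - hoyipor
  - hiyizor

wugem ~ wuyim — Lutorar g corresponds to Dogor y between vowels (before a front vowel).
veto ~ vito, lelule ~ liluli — Lutorar e corresponds to Dogor i after a consonant, before a consonant other than r, m, n, p, b, f, v.
zubuzur ~ zubuzor, holvursu ~ holvorsu — Lutorar u corresponds to Dogor o after a consonant, before r.
Applying these to Lutorar 'hogezur':
  hogezur → hoyezur   (g→y between vowels (before a front vowel))
  hoyezur → hoyizur   (e→i after a consonant, before a consonant other than r, m, n, p, b, f, v)
  hoyizur → hoyizor   (u→o after a consonant, before r)
So the Dogor cognate is 'hoyizor'.

hoyizor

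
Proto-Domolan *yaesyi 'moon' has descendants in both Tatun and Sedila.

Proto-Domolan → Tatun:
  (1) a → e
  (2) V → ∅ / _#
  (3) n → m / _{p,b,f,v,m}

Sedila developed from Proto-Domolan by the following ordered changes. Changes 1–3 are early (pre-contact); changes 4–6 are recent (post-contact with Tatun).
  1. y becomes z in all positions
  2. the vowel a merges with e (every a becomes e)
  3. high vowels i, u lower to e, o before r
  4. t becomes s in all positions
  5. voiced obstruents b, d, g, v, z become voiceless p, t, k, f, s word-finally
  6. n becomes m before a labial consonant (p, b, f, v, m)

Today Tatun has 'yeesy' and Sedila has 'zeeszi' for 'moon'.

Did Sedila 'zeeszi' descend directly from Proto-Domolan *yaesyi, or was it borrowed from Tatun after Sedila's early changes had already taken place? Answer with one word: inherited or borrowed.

inherited

If inherited, *yaesyi would pass through all of Sedila's changes:
Sedila: *yaesyi
  yaesyi → zaeszi   [unconditioned shift]
  zaeszi → zeeszi   [vowel merger]
  zeeszi (rule 3 does not apply)
  zeeszi (rule 4 does not apply)
  zeeszi (rule 5 does not apply)
  zeeszi (rule 6 does not apply)
  giving Sedila zeeszi.
If borrowed from Tatun 'yeesy' after the early changes, it would undergo only the recent ones:
  rule 4 (unconditioned shift): no change (yeesy)
  rule 5 (final devoicing): no change (yeesy)
  rule 6 (nasal place assimilation): no change (yeesy)
  ⇒ as a loan: yeesy
Sedila 'zeeszi' matches the inherited outcome exactly, so it is an inherited cognate, not a loan.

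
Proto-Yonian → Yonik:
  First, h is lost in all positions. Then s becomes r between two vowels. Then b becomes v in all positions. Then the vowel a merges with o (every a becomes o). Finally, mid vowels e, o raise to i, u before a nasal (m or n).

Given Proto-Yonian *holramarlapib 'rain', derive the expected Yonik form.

olrumorlopiv

Yonik: start from *holramarlapib.
  rule 1 (h-loss): holramarlapib → olramarlapib
  rule 2: no change — olramarlapib
  rule 3 (unconditioned shift): olramarlapib → olramarlapiv
  rule 4 (vowel merger): olramarlapiv → olromorlopiv
  rule 5 (pre-nasal raising): olromorlopiv → olrumorlopiv
  ⇒ Yonik olrumorlopiv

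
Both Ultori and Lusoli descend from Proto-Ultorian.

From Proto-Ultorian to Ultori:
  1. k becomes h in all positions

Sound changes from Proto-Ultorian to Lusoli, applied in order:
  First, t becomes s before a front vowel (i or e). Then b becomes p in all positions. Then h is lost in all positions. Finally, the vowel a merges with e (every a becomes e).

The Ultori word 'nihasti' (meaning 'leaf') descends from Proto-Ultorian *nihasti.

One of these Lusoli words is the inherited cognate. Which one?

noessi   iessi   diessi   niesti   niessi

Lusoli: *nihasti > nihassi > niassi > niessi  (by palatalisation, h-loss, vowel merger)

niessi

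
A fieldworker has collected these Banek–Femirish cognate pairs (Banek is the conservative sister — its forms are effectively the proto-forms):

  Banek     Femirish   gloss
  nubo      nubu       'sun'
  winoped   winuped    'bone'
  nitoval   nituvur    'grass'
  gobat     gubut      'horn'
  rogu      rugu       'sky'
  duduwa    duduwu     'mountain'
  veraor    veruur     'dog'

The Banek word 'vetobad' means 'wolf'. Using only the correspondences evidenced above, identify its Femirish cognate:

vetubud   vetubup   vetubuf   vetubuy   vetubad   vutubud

vetubud

gobat ~ gubut — Banek o corresponds to Femirish u after a consonant, before a labial obstruent.
nitoval ~ nituvur, gobat ~ gubut — Banek a corresponds to Femirish u after a consonant, before a consonant other than r, m, n, p, b, f, v.
Applying these to Banek 'vetobad':
  vetobad → vetubad   (o→u after a consonant, before a labial obstruent)
  vetubad → vetubud   (a→u after a consonant, before a consonant other than r, m, n, p, b, f, v)
So the Femirish cognate is 'vetubud'.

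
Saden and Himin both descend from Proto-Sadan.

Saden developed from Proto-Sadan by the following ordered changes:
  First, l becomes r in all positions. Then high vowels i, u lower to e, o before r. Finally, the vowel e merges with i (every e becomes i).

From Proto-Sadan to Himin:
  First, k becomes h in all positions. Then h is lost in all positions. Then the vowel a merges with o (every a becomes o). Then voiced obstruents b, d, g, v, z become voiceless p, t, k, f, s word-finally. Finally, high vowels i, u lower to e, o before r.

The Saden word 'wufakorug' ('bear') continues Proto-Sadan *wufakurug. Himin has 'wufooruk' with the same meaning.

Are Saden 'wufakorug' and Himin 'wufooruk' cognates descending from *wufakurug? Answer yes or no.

yes

Derive the expected Himin reflex of *wufakurug:
Himin: *wufakurug
  wufakurug → wufahurug   [unconditioned shift]
  wufahurug → wufaurug   [h-loss]
  wufaurug → wufourug   [vowel merger]
  wufourug → wufouruk   [final devoicing]
  wufouruk → wufooruk   [pre-rhotic lowering]
  giving Himin wufooruk.
Himin 'wufooruk' matches the regular reflex exactly, so the pair is cognate.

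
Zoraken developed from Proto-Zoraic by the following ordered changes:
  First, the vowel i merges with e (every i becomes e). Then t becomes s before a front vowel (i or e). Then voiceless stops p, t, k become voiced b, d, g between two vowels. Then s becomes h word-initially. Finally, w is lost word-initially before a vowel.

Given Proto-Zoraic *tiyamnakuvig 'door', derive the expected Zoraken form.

heyamnaguveg

Zoraken: *tiyamnakuvig > teyamnakuveg > seyamnakuveg > seyamnaguveg > heyamnaguveg  (by vowel merger, palatalisation, intervocalic voicing, debuccalisation)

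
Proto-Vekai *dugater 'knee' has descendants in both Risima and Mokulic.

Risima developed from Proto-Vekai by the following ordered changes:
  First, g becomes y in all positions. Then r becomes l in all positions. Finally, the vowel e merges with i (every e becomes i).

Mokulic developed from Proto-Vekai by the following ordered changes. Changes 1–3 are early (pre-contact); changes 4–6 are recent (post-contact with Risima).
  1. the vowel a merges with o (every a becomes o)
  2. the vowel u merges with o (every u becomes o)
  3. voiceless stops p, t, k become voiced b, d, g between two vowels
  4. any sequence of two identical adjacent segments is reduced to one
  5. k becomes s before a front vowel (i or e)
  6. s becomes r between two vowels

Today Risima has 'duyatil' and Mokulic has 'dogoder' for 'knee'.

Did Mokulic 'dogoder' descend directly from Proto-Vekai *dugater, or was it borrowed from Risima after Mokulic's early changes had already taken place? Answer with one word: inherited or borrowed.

If inherited, *dugater would pass through all of Mokulic's changes:
Mokulic: start from *dugater.
  rule 1 (vowel merger): dugater → dugoter
  rule 2 (vowel merger): dugoter → dogoter
  rule 3 (intervocalic voicing): dogoter → dogoder
  rule 4: no change — dogoder
  rule 5: no change — dogoder
  rule 6: no change — dogoder
  ⇒ Mokulic dogoder
If borrowed from Risima 'duyatil' after the early changes, it would undergo only the recent ones:
  rule 4 (degemination): no change (duyatil)
  rule 5 (palatalisation): no change (duyatil)
  rule 6 (rhotacism): no change (duyatil)
  ⇒ as a loan: duyatil
Mokulic 'dogoder' matches the inherited outcome exactly, so it is an inherited cognate, not a loan.

inherited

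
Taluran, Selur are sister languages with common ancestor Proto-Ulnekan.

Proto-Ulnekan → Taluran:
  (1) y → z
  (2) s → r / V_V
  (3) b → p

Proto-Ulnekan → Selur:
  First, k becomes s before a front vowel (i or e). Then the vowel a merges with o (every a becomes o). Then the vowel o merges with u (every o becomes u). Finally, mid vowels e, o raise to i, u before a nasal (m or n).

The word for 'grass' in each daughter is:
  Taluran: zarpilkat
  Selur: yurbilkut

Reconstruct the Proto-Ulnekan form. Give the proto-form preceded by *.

*yarbilkat

Position 2: Taluran has a, Selur has u. Taluran preserves a here (none of its changes turn any other segment into a), so the proto-segment is *a.
Position 4: Taluran has p, Selur has b. Selur preserves b here (none of its changes turn any other segment into b), so the proto-segment is *b.
This points to *yarbilkat. Verify forward in each daughter:
Taluran: start from *yarbilkat.
  rule 1 (unconditioned shift): yarbilkat → zarbilkat
  rule 2: no change — zarbilkat
  rule 3 (unconditioned shift): zarbilkat → zarpilkat
  ⇒ Taluran zarpilkat
Selur: *yarbilkat > yorbilkot > yurbilkut  (by vowel merger, vowel merger)
Only *yarbilkat yields all of Taluran zarpilkat, Selur yurbilkut.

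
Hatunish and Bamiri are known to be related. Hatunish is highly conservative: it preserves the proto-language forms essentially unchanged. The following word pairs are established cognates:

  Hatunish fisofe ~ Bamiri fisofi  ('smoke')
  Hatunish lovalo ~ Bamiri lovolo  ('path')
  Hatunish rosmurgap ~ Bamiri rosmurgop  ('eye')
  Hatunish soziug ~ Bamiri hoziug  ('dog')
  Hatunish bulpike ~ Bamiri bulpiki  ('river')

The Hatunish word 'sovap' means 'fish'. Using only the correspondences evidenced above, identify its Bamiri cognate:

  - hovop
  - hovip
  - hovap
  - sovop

hovop

soziug ~ hoziug — Hatunish s corresponds to Bamiri h word-initially before a back vowel.
rosmurgap ~ rosmurgop — Hatunish a corresponds to Bamiri o after a consonant, before a labial obstruent.
Applying these to Hatunish 'sovap':
  sovap → hovap   (s→h word-initially before a back vowel)
  hovap → hovop   (a→o after a consonant, before a labial obstruent)
So the Bamiri cognate is 'hovop'.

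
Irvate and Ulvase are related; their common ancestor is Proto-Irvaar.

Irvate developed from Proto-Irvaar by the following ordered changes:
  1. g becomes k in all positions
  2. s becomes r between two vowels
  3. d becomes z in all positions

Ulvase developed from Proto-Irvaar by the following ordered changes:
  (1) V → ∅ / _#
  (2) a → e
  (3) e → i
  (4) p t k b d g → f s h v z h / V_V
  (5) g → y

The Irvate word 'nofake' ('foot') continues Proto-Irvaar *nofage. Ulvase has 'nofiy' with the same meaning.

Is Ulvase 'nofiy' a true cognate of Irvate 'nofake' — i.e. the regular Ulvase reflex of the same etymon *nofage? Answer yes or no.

yes

Derive the expected Ulvase reflex of *nofage:
Ulvase: *nofage
  nofage → nofag   [apocope]
  nofag → nofeg   [vowel merger]
  nofeg → nofig   [vowel merger]
  nofig (rule 4 does not apply)
  nofig → nofiy   [unconditioned shift]
  giving Ulvase nofiy.
Ulvase 'nofiy' matches the regular reflex exactly, so the pair is cognate.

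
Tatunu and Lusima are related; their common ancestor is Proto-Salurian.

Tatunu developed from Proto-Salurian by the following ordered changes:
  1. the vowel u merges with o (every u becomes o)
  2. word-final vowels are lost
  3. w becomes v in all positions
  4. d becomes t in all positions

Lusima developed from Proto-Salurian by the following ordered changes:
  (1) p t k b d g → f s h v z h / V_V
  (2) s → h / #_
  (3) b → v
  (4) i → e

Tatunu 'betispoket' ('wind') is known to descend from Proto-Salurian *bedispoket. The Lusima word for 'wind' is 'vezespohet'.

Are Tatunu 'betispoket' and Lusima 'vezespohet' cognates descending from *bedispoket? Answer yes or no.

Derive the expected Lusima reflex of *bedispoket:
Lusima: start from *bedispoket.
  rule 1 (intervocalic lenition): bedispoket → bezispohet
  rule 2: no change — bezispohet
  rule 3 (unconditioned shift): bezispohet → vezispohet
  rule 4 (vowel merger): vezispohet → vezespohet
  ⇒ Lusima vezespohet
Lusima 'vezespohet' matches the regular reflex exactly, so the pair is cognate.

yes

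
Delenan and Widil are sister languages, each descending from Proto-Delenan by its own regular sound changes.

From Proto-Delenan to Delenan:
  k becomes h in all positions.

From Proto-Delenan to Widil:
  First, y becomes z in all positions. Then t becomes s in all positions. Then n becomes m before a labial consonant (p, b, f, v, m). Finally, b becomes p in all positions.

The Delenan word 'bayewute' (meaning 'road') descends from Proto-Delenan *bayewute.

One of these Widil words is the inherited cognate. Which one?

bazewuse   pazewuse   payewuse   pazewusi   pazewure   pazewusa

Widil: *bayewute > bazewute > bazewuse > pazewuse  (by unconditioned shift, unconditioned shift, unconditioned shift)
Only 'pazewuse' matches the regular Widil development of *bayewute.

pazewuse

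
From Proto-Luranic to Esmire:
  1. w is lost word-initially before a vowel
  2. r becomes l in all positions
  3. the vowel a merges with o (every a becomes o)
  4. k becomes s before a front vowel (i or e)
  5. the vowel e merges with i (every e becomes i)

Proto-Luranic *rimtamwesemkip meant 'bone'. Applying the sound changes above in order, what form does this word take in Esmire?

limtomwisimsip

Esmire: *rimtamwesemkip
  rimtamwesemkip (rule 1 does not apply)
  rimtamwesemkip → limtamwesemkip   [unconditioned shift]
  limtamwesemkip → limtomwesemkip   [vowel merger]
  limtomwesemkip → limtomwesemsip   [palatalisation]
  limtomwesemsip → limtomwisimsip   [vowel merger]
  giving Esmire limtomwisimsip.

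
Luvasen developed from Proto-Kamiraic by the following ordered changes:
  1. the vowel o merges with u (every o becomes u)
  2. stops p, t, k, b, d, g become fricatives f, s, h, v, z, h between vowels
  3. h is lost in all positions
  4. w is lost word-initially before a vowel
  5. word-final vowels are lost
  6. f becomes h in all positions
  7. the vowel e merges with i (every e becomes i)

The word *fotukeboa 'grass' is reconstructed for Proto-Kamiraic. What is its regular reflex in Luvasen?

husuivu

Luvasen: start from *fotukeboa.
  rule 1 (vowel merger): fotukeboa → futukebua
  rule 2 (intervocalic lenition): futukebua → fusuhevua
  rule 3 (h-loss): fusuhevua → fusuevua
  rule 4: no change — fusuevua
  rule 5 (apocope): fusuevua → fusuevu
  rule 6 (unconditioned shift): fusuevu → husuevu
  rule 7 (vowel merger): husuevu → husuivu
  ⇒ Luvasen husuivu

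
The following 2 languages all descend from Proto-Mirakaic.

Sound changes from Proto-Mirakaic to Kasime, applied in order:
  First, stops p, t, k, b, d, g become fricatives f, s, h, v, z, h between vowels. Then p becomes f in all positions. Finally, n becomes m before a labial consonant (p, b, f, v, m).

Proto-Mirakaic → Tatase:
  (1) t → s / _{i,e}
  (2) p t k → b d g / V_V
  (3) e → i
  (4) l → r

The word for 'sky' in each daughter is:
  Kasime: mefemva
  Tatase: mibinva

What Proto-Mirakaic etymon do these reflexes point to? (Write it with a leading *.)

Position 5: Kasime has m, Tatase has n. Tatase preserves n here (none of its changes turn any other segment into n), so the proto-segment is *n.
Position 4: Kasime has e, Tatase has i. Kasime preserves e here (none of its changes turn any other segment into e), so the proto-segment is *e.
Position 3: Kasime has f, Tatase has b. Taking the neighbouring segments as reconstructed: Kasime f could go back to *p or *f; Tatase b could go back to *p or *b — the one source consistent with every daughter is *p.
This points to *mepenva. Verify forward in each daughter:
Kasime: *mepenva > mefenva > mefemva  (by intervocalic lenition, nasal place assimilation)
Tatase: *mepenva
  mepenva (rule 1 does not apply)
  mepenva → mebenva   [intervocalic voicing]
  mebenva → mibinva   [vowel merger]
  mibinva (rule 4 does not apply)
  giving Tatase mibinva.
*mepenva is the unique common source.

*mepenva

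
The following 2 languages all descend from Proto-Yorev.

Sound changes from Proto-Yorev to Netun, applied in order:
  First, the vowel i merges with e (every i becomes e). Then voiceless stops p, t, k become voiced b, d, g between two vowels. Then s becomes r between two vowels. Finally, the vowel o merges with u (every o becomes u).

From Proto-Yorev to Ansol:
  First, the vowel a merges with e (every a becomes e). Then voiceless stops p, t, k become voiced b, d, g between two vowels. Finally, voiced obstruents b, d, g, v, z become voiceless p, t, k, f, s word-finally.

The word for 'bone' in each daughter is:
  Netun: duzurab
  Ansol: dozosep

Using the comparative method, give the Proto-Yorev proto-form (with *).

*dozosab

Position 7: Netun has b, Ansol has p. Taking the neighbouring segments as reconstructed: Netun b can only go back to *b; Ansol p could go back to *p or *b — the one source consistent with every daughter is *b.
Position 2: Netun has u, Ansol has o. Ansol preserves o here (none of its changes turn any other segment into o), so the proto-segment is *o.
Position 5: Netun has r, Ansol has s. Taking the neighbouring segments as reconstructed: Netun r could go back to *s or *r; Ansol s can only go back to *s — the one source consistent with every daughter is *s.
This points to *dozosab. Verify forward in each daughter:
Netun: start from *dozosab.
  rule 1: no change — dozosab
  rule 2: no change — dozosab
  rule 3 (rhotacism): dozosab → dozorab
  rule 4 (vowel merger): dozorab → duzurab
  ⇒ Netun duzurab
Ansol: start from *dozosab.
  rule 1 (vowel merger): dozosab → dozoseb
  rule 2: no change — dozoseb
  rule 3 (final devoicing): dozoseb → dozosep
  ⇒ Ansol dozosep
Only *dozosab yields all of Netun duzurab, Ansol dozosep.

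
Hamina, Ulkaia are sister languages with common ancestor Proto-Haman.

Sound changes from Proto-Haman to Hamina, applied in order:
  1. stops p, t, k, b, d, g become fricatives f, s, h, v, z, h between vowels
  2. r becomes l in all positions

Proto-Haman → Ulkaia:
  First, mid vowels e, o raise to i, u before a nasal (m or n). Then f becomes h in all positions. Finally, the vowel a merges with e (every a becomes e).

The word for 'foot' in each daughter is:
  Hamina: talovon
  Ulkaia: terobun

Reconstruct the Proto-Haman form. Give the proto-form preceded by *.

*tarobon

Position 3: Hamina has l, Ulkaia has r. Ulkaia preserves r here (none of its changes turn any other segment into r), so the proto-segment is *r.
Position 2: Hamina has a, Ulkaia has e. Hamina preserves a here (none of its changes turn any other segment into a), so the proto-segment is *a.
Verify the candidate proto-form against each daughter:
Hamina: *tarobon
  tarobon → tarovon   [intervocalic lenition]
  tarovon → talovon   [unconditioned shift]
  giving Hamina talovon.
Ulkaia: start from *tarobon.
  rule 1 (pre-nasal raising): tarobon → tarobun
  rule 2: no change — tarobun
  rule 3 (vowel merger): tarobun → terobun
  ⇒ Ulkaia terobun
No other proto-form is consistent with every reflex, so the reconstruction is *tarobon.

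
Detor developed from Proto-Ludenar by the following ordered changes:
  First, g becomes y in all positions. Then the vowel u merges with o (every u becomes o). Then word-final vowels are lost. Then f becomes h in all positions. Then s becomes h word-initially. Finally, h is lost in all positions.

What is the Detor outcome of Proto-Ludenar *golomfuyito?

yolomoyit

Detor: *golomfuyito > yolomfuyito > yolomfoyito > yolomfoyit > yolomhoyit > yolomoyit  (by unconditioned shift, vowel merger, apocope, unconditioned shift, h-loss)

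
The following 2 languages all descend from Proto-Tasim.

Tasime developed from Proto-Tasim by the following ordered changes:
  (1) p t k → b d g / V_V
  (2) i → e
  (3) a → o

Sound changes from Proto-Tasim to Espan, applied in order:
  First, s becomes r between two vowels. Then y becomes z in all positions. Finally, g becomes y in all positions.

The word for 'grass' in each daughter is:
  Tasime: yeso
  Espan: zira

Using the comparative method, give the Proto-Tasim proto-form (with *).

Position 4: Tasime has o, Espan has a. Espan preserves a here (none of its changes turn any other segment into a), so the proto-segment is *a.
Position 1: Tasime has y, Espan has z. Tasime preserves y here (none of its changes turn any other segment into y), so the proto-segment is *y.
Continuing position by position gives *yisa; check it forward:
Tasime: *yisa > yesa > yeso  (by vowel merger, vowel merger)
Espan: start from *yisa.
  rule 1 (rhotacism): yisa → yira
  rule 2 (unconditioned shift): yira → zira
  rule 3: no change — zira
  ⇒ Espan zira
Only *yisa yields all of Tasime yeso, Espan zira.

*yisa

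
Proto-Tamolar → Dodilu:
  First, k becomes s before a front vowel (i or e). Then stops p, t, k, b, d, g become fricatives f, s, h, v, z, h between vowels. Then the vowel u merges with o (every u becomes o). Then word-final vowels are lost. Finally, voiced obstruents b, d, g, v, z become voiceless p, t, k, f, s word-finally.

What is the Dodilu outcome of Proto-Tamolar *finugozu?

finohos

Dodilu: start from *finugozu.
  rule 1: no change — finugozu
  rule 2 (intervocalic lenition): finugozu → finuhozu
  rule 3 (vowel merger): finuhozu → finohozo
  rule 4 (apocope): finohozo → finohoz
  rule 5 (final devoicing): finohoz → finohos
  ⇒ Dodilu finohos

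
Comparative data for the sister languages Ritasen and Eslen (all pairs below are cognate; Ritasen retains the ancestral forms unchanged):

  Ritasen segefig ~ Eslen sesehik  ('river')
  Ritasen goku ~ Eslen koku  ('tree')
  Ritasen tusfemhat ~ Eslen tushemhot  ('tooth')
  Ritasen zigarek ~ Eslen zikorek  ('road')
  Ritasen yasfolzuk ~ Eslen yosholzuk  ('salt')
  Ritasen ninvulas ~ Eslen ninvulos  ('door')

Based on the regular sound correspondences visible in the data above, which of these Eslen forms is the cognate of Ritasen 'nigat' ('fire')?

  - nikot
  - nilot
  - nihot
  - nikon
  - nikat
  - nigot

zigarek ~ zikorek — Ritasen g corresponds to Eslen k between vowels (before a back vowel).
tusfemhat ~ tushemhot, yasfolzuk ~ yosholzuk — Ritasen a corresponds to Eslen o after a consonant, before a consonant other than r, m, n, p, b, f, v.
Applying these to Ritasen 'nigat':
  nigat → nikat   (g→k between vowels (before a back vowel))
  nikat → nikot   (a→o after a consonant, before a consonant other than r, m, n, p, b, f, v)
So the Eslen cognate is 'nikot'.

nikot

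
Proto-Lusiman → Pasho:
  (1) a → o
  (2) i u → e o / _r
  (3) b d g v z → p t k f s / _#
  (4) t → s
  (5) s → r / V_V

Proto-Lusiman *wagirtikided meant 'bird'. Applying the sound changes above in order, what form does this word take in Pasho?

wogersikides

Pasho: start from *wagirtikided.
  rule 1 (vowel merger): wagirtikided → wogirtikided
  rule 2 (pre-rhotic lowering): wogirtikided → wogertikided
  rule 3 (final devoicing): wogertikided → wogertikidet
  rule 4 (unconditioned shift): wogertikidet → wogersikides
  rule 5: no change — wogersikides
  ⇒ Pasho wogersikides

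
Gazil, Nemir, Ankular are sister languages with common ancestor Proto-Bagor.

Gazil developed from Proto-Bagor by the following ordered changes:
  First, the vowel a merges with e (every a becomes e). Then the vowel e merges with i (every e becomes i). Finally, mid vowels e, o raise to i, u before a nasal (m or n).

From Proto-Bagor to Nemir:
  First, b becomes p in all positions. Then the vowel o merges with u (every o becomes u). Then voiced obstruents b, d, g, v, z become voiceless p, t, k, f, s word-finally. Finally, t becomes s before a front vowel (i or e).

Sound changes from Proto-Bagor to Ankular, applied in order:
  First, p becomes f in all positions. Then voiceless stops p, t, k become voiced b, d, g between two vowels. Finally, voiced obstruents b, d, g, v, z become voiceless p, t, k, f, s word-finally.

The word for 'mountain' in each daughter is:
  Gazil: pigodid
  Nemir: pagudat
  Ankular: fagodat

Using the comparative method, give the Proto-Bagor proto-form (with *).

Position 7: Gazil has d, Nemir has t, Ankular has t. Gazil preserves d here (none of its changes turn any other segment into d), so the proto-segment is *d.
Position 4: Gazil has o, Nemir has u, Ankular has o. Gazil preserves o here (none of its changes turn any other segment into o), so the proto-segment is *o.
Position 2: Gazil has i, Nemir has a, Ankular has a. Nemir preserves a here (none of its changes turn any other segment into a), so the proto-segment is *a.
This points to *pagodad. Verify forward in each daughter:
Gazil: *pagodad
  pagodad → pegoded   [vowel merger]
  pegoded → pigodid   [vowel merger]
  pigodid (rule 3 does not apply)
  giving Gazil pigodid.
Nemir: start from *pagodad.
  rule 1: no change — pagodad
  rule 2 (vowel merger): pagodad → pagudad
  rule 3 (final devoicing): pagudad → pagudat
  rule 4: no change — pagudat
  ⇒ Nemir pagudat
Ankular: *pagodad > fagodad > fagodat  (by unconditioned shift, final devoicing)
*pagodad is the unique common source.

*pagodad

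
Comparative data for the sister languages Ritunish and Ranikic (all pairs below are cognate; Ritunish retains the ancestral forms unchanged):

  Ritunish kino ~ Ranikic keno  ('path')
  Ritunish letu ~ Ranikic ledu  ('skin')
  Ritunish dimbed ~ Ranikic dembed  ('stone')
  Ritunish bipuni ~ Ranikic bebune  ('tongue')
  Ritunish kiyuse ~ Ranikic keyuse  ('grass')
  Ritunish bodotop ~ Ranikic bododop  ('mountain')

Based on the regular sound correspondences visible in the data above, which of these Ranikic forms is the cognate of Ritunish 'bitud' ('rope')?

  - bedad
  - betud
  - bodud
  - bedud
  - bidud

kiyuse ~ keyuse — Ritunish i corresponds to Ranikic e after a consonant, before a consonant other than r, m, n, p, b, f, v.
letu ~ ledu — Ritunish t corresponds to Ranikic d between vowels (before a back vowel).
Applying these to Ritunish 'bitud':
  bitud → betud   (i→e after a consonant, before a consonant other than r, m, n, p, b, f, v)
  betud → bedud   (t→d between vowels (before a back vowel))
So the Ranikic cognate is 'bedud'.

bedud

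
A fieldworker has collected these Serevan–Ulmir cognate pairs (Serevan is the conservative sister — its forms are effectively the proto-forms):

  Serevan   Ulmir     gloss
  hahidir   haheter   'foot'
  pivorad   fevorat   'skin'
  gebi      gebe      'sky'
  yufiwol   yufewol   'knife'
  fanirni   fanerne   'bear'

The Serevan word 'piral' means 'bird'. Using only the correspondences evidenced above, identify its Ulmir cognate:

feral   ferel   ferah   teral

pivorad ~ fevorat — Serevan p corresponds to Ulmir f word-initially before a front vowel.
hahidir ~ haheter, fanirni ~ fanerne — Serevan i corresponds to Ulmir e after a consonant, before r.
Applying these to Serevan 'piral':
  piral → firal   (p→f word-initially before a front vowel)
  firal → feral   (i→e after a consonant, before r)
So the Ulmir cognate is 'feral'.

feral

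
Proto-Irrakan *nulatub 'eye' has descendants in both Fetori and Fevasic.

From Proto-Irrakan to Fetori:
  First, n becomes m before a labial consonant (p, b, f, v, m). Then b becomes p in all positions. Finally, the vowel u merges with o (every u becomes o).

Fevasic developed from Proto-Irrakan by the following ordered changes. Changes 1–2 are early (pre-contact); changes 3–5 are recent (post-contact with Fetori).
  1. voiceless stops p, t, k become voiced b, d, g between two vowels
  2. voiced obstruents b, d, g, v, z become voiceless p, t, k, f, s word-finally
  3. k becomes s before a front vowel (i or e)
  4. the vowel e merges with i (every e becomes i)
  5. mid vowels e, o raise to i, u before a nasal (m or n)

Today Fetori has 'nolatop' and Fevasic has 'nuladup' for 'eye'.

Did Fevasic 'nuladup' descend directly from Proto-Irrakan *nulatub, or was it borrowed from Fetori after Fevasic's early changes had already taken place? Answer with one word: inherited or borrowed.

If inherited, *nulatub would pass through all of Fevasic's changes:
Fevasic: start from *nulatub.
  rule 1 (intervocalic voicing): nulatub → nuladub
  rule 2 (final devoicing): nuladub → nuladup
  rule 3: no change — nuladup
  rule 4: no change — nuladup
  rule 5: no change — nuladup
  ⇒ Fevasic nuladup
If borrowed from Fetori 'nolatop' after the early changes, it would undergo only the recent ones:
  rule 3 (palatalisation): no change (nolatop)
  rule 4 (vowel merger): no change (nolatop)
  rule 5 (pre-nasal raising): no change (nolatop)
  ⇒ as a loan: nolatop
Fevasic 'nuladup' matches the inherited outcome exactly, so it is an inherited cognate, not a loan.

inherited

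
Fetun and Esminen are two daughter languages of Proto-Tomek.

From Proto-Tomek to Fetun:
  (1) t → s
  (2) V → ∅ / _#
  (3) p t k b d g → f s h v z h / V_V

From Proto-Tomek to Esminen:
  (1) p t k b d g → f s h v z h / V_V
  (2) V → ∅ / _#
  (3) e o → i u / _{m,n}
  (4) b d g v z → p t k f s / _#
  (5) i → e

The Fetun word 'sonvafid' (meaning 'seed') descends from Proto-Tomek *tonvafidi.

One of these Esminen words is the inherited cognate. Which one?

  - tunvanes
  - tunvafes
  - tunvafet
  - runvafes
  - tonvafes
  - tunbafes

Esminen: *tonvafidi > tonvafizi > tonvafiz > tunvafiz > tunvafis > tunvafes  (by intervocalic lenition, apocope, pre-nasal raising, final devoicing, vowel merger)

tunvafes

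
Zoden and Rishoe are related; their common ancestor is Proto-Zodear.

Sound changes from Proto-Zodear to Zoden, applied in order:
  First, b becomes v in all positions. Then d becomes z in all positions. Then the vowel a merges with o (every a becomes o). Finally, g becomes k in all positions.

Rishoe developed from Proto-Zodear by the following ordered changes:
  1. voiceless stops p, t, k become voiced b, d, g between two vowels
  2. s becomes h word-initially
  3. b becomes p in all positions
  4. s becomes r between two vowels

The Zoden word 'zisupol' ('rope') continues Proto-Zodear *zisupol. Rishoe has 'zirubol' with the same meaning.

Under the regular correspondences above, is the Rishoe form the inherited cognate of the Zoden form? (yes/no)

Derive the expected Rishoe reflex of *zisupol:
Rishoe: *zisupol > zisubol > zisupol > zirupol  (by intervocalic voicing, unconditioned shift, rhotacism)
The regular Rishoe reflex would be 'zirupol', but the attested form is 'zirubol'. The correspondence is irregular, so they are not cognates (the Rishoe form has a different source).

no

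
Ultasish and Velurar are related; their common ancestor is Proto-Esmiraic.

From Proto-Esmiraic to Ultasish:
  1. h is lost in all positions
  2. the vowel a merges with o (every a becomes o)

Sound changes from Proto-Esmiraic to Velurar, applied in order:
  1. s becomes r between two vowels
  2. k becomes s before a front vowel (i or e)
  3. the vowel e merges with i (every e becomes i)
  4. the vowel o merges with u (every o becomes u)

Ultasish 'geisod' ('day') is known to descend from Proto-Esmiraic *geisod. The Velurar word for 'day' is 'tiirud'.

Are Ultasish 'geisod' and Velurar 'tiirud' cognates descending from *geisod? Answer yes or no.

no

Derive the expected Velurar reflex of *geisod:
Velurar: start from *geisod.
  rule 1 (rhotacism): geisod → geirod
  rule 2: no change — geirod
  rule 3 (vowel merger): geirod → giirod
  rule 4 (vowel merger): giirod → giirud
  ⇒ Velurar giirud
The regular Velurar reflex would be 'giirud', but the attested form is 'tiirud'. The correspondence is irregular, so they are not cognates (the Velurar form has a different source).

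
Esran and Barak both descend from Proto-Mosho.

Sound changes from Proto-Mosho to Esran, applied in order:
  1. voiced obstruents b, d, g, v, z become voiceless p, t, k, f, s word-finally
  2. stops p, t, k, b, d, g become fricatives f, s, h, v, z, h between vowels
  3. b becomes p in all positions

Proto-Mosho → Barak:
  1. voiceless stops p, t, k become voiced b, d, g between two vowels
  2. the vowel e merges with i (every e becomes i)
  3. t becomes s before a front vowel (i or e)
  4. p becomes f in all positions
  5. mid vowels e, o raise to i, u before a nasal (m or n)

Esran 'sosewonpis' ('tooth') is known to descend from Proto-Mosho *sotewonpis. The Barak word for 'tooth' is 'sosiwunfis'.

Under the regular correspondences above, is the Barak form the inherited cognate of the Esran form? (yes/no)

Derive the expected Barak reflex of *sotewonpis:
Barak: *sotewonpis > sodewonpis > sodiwonpis > sodiwonfis > sodiwunfis  (by intervocalic voicing, vowel merger, unconditioned shift, pre-nasal raising)
The regular Barak reflex would be 'sodiwunfis', but the attested form is 'sosiwunfis'. The correspondence is irregular, so they are not cognates (the Barak form has a different source).

no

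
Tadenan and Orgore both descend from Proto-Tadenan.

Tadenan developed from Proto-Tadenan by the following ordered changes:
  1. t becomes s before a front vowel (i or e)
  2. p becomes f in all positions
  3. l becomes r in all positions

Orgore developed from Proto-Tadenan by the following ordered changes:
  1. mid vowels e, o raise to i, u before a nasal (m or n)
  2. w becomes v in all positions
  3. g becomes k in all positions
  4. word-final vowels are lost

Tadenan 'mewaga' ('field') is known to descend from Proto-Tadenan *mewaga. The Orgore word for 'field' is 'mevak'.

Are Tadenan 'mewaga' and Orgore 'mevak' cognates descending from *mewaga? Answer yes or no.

Derive the expected Orgore reflex of *mewaga:
Orgore: *mewaga
  mewaga (rule 1 does not apply)
  mewaga → mevaga   [unconditioned shift]
  mevaga → mevaka   [unconditioned shift]
  mevaka → mevak   [apocope]
  giving Orgore mevak.
Orgore 'mevak' matches the regular reflex exactly, so the pair is cognate.

yes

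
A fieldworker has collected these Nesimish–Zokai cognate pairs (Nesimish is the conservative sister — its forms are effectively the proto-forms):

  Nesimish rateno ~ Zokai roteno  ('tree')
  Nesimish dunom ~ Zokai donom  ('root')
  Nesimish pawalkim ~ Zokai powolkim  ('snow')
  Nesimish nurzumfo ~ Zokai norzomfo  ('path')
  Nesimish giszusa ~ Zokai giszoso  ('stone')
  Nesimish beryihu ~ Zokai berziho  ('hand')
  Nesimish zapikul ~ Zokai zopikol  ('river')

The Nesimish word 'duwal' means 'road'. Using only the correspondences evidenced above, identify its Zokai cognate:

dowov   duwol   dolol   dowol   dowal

giszusa ~ giszoso, zapikul ~ zopikol — Nesimish u corresponds to Zokai o after a consonant, before a consonant other than r, m, n, p, b, f, v.
rateno ~ roteno, pawalkim ~ powolkim — Nesimish a corresponds to Zokai o after a consonant, before a consonant other than r, m, n, p, b, f, v.
Applying these to Nesimish 'duwal':
  duwal → dowal   (u→o after a consonant, before a consonant other than r, m, n, p, b, f, v)
  dowal → dowol   (a→o after a consonant, before a consonant other than r, m, n, p, b, f, v)
So the Zokai cognate is 'dowol'.

dowol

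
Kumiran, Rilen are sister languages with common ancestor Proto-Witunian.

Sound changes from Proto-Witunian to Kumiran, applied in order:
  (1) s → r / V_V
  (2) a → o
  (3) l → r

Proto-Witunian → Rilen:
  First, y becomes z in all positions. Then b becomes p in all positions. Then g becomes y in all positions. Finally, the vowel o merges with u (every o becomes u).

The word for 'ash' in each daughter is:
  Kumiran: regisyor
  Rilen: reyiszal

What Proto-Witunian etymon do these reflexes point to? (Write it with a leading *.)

*regisyal

Position 6: Kumiran has y, Rilen has z. Kumiran preserves y here (none of its changes turn any other segment into y), so the proto-segment is *y.
Position 3: Kumiran has g, Rilen has y. Kumiran preserves g here (none of its changes turn any other segment into g), so the proto-segment is *g.
Continuing position by position gives *regisyal; check it forward:
Kumiran: *regisyal
  regisyal (rule 1 does not apply)
  regisyal → regisyol   [vowel merger]
  regisyol → regisyor   [unconditioned shift]
  giving Kumiran regisyor.
Rilen: start from *regisyal.
  rule 1 (unconditioned shift): regisyal → regiszal
  rule 2: no change — regiszal
  rule 3 (unconditioned shift): regiszal → reyiszal
  rule 4: no change — reyiszal
  ⇒ Rilen reyiszal
*regisyal is the unique common source.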